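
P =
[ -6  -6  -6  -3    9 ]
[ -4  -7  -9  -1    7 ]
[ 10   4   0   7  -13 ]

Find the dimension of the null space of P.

Row reduce to echelon form.
R2 ← R2 − (2/3)·R1: [0, -3, -5, 1, 1]
R3 ← R3 + (5/3)·R1: [0, -6, -10, 2, 2]
R3 ← R3 − (2)·R2: [0, 0, 0, 0, 0]
2 nonzero rows, so rank(P) = 2.
P has 5 columns; by rank–nullity, nullity = 5 − 2 = 3.

3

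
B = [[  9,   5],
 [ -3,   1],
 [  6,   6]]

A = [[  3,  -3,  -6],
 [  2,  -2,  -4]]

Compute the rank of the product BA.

1

First compute BA:
[[ 37, -37, -74],
 [ -7,   7,  14],
 [ 30, -30, -60]]
Now row reduce the product.
R2 ← R2 + (7/37)·R1: [0, 0, 0]
R3 ← R3 − (30/37)·R1: [0, 0, 0]
1 nonzero row, so rank(BA) = 1.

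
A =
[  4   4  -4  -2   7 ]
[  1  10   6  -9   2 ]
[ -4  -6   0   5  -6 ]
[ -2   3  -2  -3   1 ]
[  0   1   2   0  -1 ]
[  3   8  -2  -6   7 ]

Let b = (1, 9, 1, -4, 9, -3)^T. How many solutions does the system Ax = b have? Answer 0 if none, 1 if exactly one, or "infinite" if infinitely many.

0

Row reduce the augmented matrix [A | b].
R2 ← R2 − (1/4)·R1: [0, 9, 7, -17/2, 1/4, 35/4]
R3 ← R3 + R1: [0, -2, -4, 3, 1, 2]
R4 ← R4 + (1/2)·R1: [0, 5, -4, -4, 9/2, -7/2]
R6 ← R6 − (3/4)·R1: [0, 5, 1, -9/2, 7/4, -15/4]
R3 ← R3 + (2/9)·R2: [0, 0, -22/9, 10/9, 19/18, 71/18]
R4 ← R4 − (5/9)·R2: [0, 0, -71/9, 13/18, 157/36, -301/36]
R5 ← R5 − (1/9)·R2: [0, 0, 11/9, 17/18, -37/36, 289/36]
R6 ← R6 − (5/9)·R2: [0, 0, -26/9, 2/9, 29/18, -155/18]
R4 ← R4 − (71/22)·R3: [0, 0, 0, -63/22, 21/22, -232/11]
R5 ← R5 + (1/2)·R3: [0, 0, 0, 3/2, -1/2, 10]
R6 ← R6 − (13/11)·R3: [0, 0, 0, -12/11, 4/11, -146/11]
R5 ← R5 + (11/21)·R4: [0, 0, 0, 0, 0, -22/21]
R6 ← R6 − (8/21)·R4: [0, 0, 0, 0, 0, -110/21]
R6 ← R6 − (5)·R5: [0, 0, 0, 0, 0, 0]
The echelon form has 5 nonzero rows; the last pivot sits in the augmented column, so rank(A) = 4 but rank([A|b]) = 5.
Since the ranks differ, the system is inconsistent.
It has no solutions.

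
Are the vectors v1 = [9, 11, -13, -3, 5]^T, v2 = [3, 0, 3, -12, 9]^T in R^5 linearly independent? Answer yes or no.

Form the matrix with these vectors as rows and row reduce.
R2 ← R2 − (1/3)·R1: [0, -11/3, 22/3, -11, 22/3]
2 nonzero rows, so the 2 vectors span a space of dimension 2.
Since 2 = 2, the vectors are linearly independent.

yes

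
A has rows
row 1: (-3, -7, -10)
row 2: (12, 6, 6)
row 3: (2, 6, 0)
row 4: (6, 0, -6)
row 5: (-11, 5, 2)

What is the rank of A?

Row reduce to echelon form.
R2 ← R2 + (4)·R1: [0, -22, -34]
R3 ← R3 + (2/3)·R1: [0, 4/3, -20/3]
R4 ← R4 + (2)·R1: [0, -14, -26]
R5 ← R5 − (11/3)·R1: [0, 92/3, 116/3]
R3 ← R3 + (2/33)·R2: [0, 0, -96/11]
R4 ← R4 − (7/11)·R2: [0, 0, -48/11]
R5 ← R5 + (46/33)·R2: [0, 0, -96/11]
R4 ← R4 − (1/2)·R3: [0, 0, 0]
R5 ← R5 − R3: [0, 0, 0]
Echelon form has 3 nonzero rows, so rank(A) = 3.

3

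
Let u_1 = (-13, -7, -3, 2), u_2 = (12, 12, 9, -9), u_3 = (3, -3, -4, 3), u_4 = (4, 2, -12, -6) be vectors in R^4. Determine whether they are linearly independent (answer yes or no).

Form the matrix with these vectors as rows and row reduce.
R2 ← R2 + (12/13)·R1: [0, 72/13, 81/13, -93/13]
R3 ← R3 + (3/13)·R1: [0, -60/13, -61/13, 45/13]
R4 ← R4 + (4/13)·R1: [0, -2/13, -168/13, -70/13]
R3 ← R3 + (5/6)·R2: [0, 0, 1/2, -5/2]
R4 ← R4 + (1/36)·R2: [0, 0, -51/4, -67/12]
R4 ← R4 + (51/2)·R3: [0, 0, 0, -208/3]
4 nonzero rows, so the 4 vectors span a space of dimension 4.
Since 4 = 4, the vectors are linearly independent.

yes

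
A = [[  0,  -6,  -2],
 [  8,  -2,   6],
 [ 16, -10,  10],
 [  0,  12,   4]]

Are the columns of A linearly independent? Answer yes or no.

Row reduce A to echelon form.
Swap R1 ↔ R2
R3 ← R3 − (2)·R1: [0, -6, -2]
R3 ← R3 − R2: [0, 0, 0]
R4 ← R4 + (2)·R2: [0, 0, 0]
2 pivots among 3 columns.
Only 2 < 3 pivot columns, so the columns are linearly dependent.

no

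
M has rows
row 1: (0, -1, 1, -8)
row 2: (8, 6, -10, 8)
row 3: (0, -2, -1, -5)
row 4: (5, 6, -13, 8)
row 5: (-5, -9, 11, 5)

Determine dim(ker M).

0

Row reduce to echelon form.
Swap R1 ↔ R2
R4 ← R4 − (5/8)·R1: [0, 9/4, -27/4, 3]
R5 ← R5 + (5/8)·R1: [0, -21/4, 19/4, 10]
R3 ← R3 − (2)·R2: [0, 0, -3, 11]
R4 ← R4 + (9/4)·R2: [0, 0, -9/2, -15]
R5 ← R5 − (21/4)·R2: [0, 0, -1/2, 52]
R4 ← R4 − (3/2)·R3: [0, 0, 0, -63/2]
R5 ← R5 − (1/6)·R3: [0, 0, 0, 301/6]
R5 ← R5 + (43/27)·R4: [0, 0, 0, 0]
4 nonzero rows, so rank(M) = 4.
M has 4 columns; by rank–nullity, nullity = 4 − 4 = 0.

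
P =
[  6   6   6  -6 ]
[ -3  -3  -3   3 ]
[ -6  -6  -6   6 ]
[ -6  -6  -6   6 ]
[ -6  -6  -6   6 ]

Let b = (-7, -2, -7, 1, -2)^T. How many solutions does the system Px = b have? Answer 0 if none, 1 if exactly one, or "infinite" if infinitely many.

Row reduce the augmented matrix [P | b].
R2 ← R2 + (1/2)·R1: [0, 0, 0, 0, -11/2]
R3 ← R3 + R1: [0, 0, 0, 0, -14]
R4 ← R4 + R1: [0, 0, 0, 0, -6]
R5 ← R5 + R1: [0, 0, 0, 0, -9]
R3 ← R3 − (28/11)·R2: [0, 0, 0, 0, 0]
R4 ← R4 − (12/11)·R2: [0, 0, 0, 0, 0]
R5 ← R5 − (18/11)·R2: [0, 0, 0, 0, 0]
The echelon form has 2 nonzero rows; the last pivot sits in the augmented column, so rank(P) = 1 but rank([P|b]) = 2.
Since the ranks differ, the system is inconsistent.
It has no solutions.

0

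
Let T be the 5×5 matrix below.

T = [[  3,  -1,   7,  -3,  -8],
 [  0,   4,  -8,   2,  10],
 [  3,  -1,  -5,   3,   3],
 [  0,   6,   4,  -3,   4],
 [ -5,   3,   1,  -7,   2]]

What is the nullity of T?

0

Row reduce to echelon form.
R3 ← R3 − R1: [0, 0, -12, 6, 11]
R5 ← R5 + (5/3)·R1: [0, 4/3, 38/3, -12, -34/3]
R4 ← R4 − (3/2)·R2: [0, 0, 16, -6, -11]
R5 ← R5 − (1/3)·R2: [0, 0, 46/3, -38/3, -44/3]
R4 ← R4 + (4/3)·R3: [0, 0, 0, 2, 11/3]
R5 ← R5 + (23/18)·R3: [0, 0, 0, -5, -11/18]
R5 ← R5 + (5/2)·R4: [0, 0, 0, 0, 77/9]
5 nonzero rows, so rank(T) = 5.
T has 5 columns; by rank–nullity, nullity = 5 − 5 = 0.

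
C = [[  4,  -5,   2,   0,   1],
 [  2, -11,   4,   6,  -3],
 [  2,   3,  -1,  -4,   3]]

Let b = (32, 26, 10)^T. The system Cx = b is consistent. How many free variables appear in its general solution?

2

Row reduce the augmented matrix [C | b].
R2 ← R2 − (1/2)·R1: [0, -17/2, 3, 6, -7/2, 10]
R3 ← R3 − (1/2)·R1: [0, 11/2, -2, -4, 5/2, -6]
R3 ← R3 + (11/17)·R2: [0, 0, -1/17, -2/17, 4/17, 8/17]
The echelon form has 3 nonzero rows, and every pivot lies in the first 5 columns, so rank(C) = rank([C|b]) = 3.
The system is consistent.
Free variables = (unknowns) − (rank) = 5 − 3 = 2.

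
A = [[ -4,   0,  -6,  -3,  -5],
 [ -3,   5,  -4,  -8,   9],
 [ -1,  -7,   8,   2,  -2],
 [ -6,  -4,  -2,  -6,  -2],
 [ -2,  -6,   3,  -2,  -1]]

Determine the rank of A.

5

Row reduce to echelon form.
R2 ← R2 − (3/4)·R1: [0, 5, 1/2, -23/4, 51/4]
R3 ← R3 − (1/4)·R1: [0, -7, 19/2, 11/4, -3/4]
R4 ← R4 − (3/2)·R1: [0, -4, 7, -3/2, 11/2]
R5 ← R5 − (1/2)·R1: [0, -6, 6, -1/2, 3/2]
R3 ← R3 + (7/5)·R2: [0, 0, 51/5, -53/10, 171/10]
R4 ← R4 + (4/5)·R2: [0, 0, 37/5, -61/10, 157/10]
R5 ← R5 + (6/5)·R2: [0, 0, 33/5, -37/5, 84/5]
R4 ← R4 − (37/51)·R3: [0, 0, 0, -115/51, 56/17]
R5 ← R5 − (11/17)·R3: [0, 0, 0, -135/34, 195/34]
R5 ← R5 − (81/46)·R4: [0, 0, 0, 0, -3/46]
Echelon form has 5 nonzero rows, so rank(A) = 5.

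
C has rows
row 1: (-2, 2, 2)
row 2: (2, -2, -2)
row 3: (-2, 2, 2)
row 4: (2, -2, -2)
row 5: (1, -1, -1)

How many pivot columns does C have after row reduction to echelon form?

1

Row reduce to echelon form.
R2 ← R2 + R1: [0, 0, 0]
R3 ← R3 − R1: [0, 0, 0]
R4 ← R4 + R1: [0, 0, 0]
R5 ← R5 + (1/2)·R1: [0, 0, 0]
Echelon form has 1 nonzero row, so rank(C) = 1.
Each nonzero row contributes one pivot column: 1 pivot columns.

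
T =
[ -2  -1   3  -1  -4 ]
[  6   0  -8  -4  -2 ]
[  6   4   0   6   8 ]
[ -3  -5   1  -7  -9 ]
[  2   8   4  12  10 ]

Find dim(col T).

4

Row reduce to echelon form.
R2 ← R2 + (3)·R1: [0, -3, 1, -7, -14]
R3 ← R3 + (3)·R1: [0, 1, 9, 3, -4]
R4 ← R4 − (3/2)·R1: [0, -7/2, -7/2, -11/2, -3]
R5 ← R5 + R1: [0, 7, 7, 11, 6]
R3 ← R3 + (1/3)·R2: [0, 0, 28/3, 2/3, -26/3]
R4 ← R4 − (7/6)·R2: [0, 0, -14/3, 8/3, 40/3]
R5 ← R5 + (7/3)·R2: [0, 0, 28/3, -16/3, -80/3]
R4 ← R4 + (1/2)·R3: [0, 0, 0, 3, 9]
R5 ← R5 − R3: [0, 0, 0, -6, -18]
R5 ← R5 + (2)·R4: [0, 0, 0, 0, 0]
Echelon form has 4 nonzero rows, so rank(T) = 4.
The column space has dimension equal to the rank: 4.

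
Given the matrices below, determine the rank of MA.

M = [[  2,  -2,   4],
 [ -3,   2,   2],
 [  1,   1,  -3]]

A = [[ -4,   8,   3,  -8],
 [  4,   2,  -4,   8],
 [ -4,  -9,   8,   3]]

3

First compute MA:
[[-32, -24,  46, -20],
 [ 12, -38,  -1,  46],
 [ 12,  37, -25,  -9]]
Now row reduce the product.
R2 ← R2 + (3/8)·R1: [0, -47, 65/4, 77/2]
R3 ← R3 + (3/8)·R1: [0, 28, -31/4, -33/2]
R3 ← R3 + (28/47)·R2: [0, 0, 363/188, 605/94]
3 nonzero rows, so rank(MA) = 3.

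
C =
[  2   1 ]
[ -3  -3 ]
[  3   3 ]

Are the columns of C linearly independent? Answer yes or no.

Row reduce C to echelon form.
R2 ← R2 + (3/2)·R1: [0, -3/2]
R3 ← R3 − (3/2)·R1: [0, 3/2]
R3 ← R3 + R2: [0, 0]
2 pivots among 2 columns.
Every column is a pivot column, so the columns are linearly independent.

yes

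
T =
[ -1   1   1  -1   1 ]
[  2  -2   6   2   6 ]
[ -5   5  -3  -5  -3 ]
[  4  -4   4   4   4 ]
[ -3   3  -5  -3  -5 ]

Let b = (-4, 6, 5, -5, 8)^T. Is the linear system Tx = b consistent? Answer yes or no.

no

Row reduce the augmented matrix [T | b].
R2 ← R2 + (2)·R1: [0, 0, 8, 0, 8, -2]
R3 ← R3 − (5)·R1: [0, 0, -8, 0, -8, 25]
R4 ← R4 + (4)·R1: [0, 0, 8, 0, 8, -21]
R5 ← R5 − (3)·R1: [0, 0, -8, 0, -8, 20]
R3 ← R3 + R2: [0, 0, 0, 0, 0, 23]
R4 ← R4 − R2: [0, 0, 0, 0, 0, -19]
R5 ← R5 + R2: [0, 0, 0, 0, 0, 18]
R4 ← R4 + (19/23)·R3: [0, 0, 0, 0, 0, 0]
R5 ← R5 − (18/23)·R3: [0, 0, 0, 0, 0, 0]
The echelon form has 3 nonzero rows; the last pivot sits in the augmented column, so rank(T) = 2 but rank([T|b]) = 3.
Since the ranks differ, the system is inconsistent.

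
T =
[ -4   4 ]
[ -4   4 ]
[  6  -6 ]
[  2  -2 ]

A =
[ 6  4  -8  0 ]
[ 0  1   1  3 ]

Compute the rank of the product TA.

First compute TA:
[[-24, -12,  36,  12],
 [-24, -12,  36,  12],
 [ 36,  18, -54, -18],
 [ 12,   6, -18,  -6]]
Now row reduce the product.
R2 ← R2 − R1: [0, 0, 0, 0]
R3 ← R3 + (3/2)·R1: [0, 0, 0, 0]
R4 ← R4 + (1/2)·R1: [0, 0, 0, 0]
1 nonzero row, so rank(TA) = 1.

1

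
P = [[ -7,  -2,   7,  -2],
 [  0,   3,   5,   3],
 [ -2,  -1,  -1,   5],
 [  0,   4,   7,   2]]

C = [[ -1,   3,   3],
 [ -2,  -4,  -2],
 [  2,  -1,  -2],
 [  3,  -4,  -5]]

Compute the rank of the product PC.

First compute PC:
[[ 19, -12, -21],
 [ 13, -29, -31],
 [ 17, -21, -27],
 [ 12, -31, -32]]
Now row reduce the product.
R2 ← R2 − (13/19)·R1: [0, -395/19, -316/19]
R3 ← R3 − (17/19)·R1: [0, -195/19, -156/19]
R4 ← R4 − (12/19)·R1: [0, -445/19, -356/19]
R3 ← R3 − (39/79)·R2: [0, 0, 0]
R4 ← R4 − (89/79)·R2: [0, 0, 0]
2 nonzero rows, so rank(PC) = 2.

2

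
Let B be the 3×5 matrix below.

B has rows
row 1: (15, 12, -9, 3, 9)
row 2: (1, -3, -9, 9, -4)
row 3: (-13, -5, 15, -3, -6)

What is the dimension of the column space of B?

Row reduce to echelon form.
R2 ← R2 − (1/15)·R1: [0, -19/5, -42/5, 44/5, -23/5]
R3 ← R3 + (13/15)·R1: [0, 27/5, 36/5, -2/5, 9/5]
R3 ← R3 + (27/19)·R2: [0, 0, -90/19, 230/19, -90/19]
Echelon form has 3 nonzero rows, so rank(B) = 3.
The column space has dimension equal to the rank: 3.

3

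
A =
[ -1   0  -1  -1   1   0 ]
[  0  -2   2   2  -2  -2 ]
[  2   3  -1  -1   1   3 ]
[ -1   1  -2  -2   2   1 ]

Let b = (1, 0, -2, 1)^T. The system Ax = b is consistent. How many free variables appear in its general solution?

Row reduce the augmented matrix [A | b].
R3 ← R3 + (2)·R1: [0, 3, -3, -3, 3, 3, 0]
R4 ← R4 − R1: [0, 1, -1, -1, 1, 1, 0]
R3 ← R3 + (3/2)·R2: [0, 0, 0, 0, 0, 0, 0]
R4 ← R4 + (1/2)·R2: [0, 0, 0, 0, 0, 0, 0]
The echelon form has 2 nonzero rows, and every pivot lies in the first 6 columns, so rank(A) = rank([A|b]) = 2.
The system is consistent.
Free variables = (unknowns) − (rank) = 6 − 2 = 4.

4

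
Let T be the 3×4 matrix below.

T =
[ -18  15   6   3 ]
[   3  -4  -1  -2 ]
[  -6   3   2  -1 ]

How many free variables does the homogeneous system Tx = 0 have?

2

Row reduce to echelon form.
R2 ← R2 + (1/6)·R1: [0, -3/2, 0, -3/2]
R3 ← R3 − (1/3)·R1: [0, -2, 0, -2]
R3 ← R3 − (4/3)·R2: [0, 0, 0, 0]
2 nonzero rows, so rank(T) = 2.
T has 4 columns; by rank–nullity, nullity = 4 − 2 = 2.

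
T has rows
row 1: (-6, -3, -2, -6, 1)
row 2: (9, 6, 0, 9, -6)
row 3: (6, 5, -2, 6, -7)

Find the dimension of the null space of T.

Row reduce to echelon form.
R2 ← R2 + (3/2)·R1: [0, 3/2, -3, 0, -9/2]
R3 ← R3 + R1: [0, 2, -4, 0, -6]
R3 ← R3 − (4/3)·R2: [0, 0, 0, 0, 0]
2 nonzero rows, so rank(T) = 2.
T has 5 columns; by rank–nullity, nullity = 5 − 2 = 3.

3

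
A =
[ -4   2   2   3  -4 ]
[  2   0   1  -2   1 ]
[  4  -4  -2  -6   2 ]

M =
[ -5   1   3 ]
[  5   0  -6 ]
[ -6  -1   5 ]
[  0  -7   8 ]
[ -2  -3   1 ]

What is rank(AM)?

3

First compute AM:
[[ 26, -15,   6],
 [-18,  12,  -4],
 [-32,  42, -20]]
Now row reduce the product.
R2 ← R2 + (9/13)·R1: [0, 21/13, 2/13]
R3 ← R3 + (16/13)·R1: [0, 306/13, -164/13]
R3 ← R3 − (102/7)·R2: [0, 0, -104/7]
3 nonzero rows, so rank(AM) = 3.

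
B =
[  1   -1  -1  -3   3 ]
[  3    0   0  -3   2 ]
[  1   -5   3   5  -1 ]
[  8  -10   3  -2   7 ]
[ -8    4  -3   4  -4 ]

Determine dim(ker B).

1

Row reduce to echelon form.
R2 ← R2 − (3)·R1: [0, 3, 3, 6, -7]
R3 ← R3 − R1: [0, -4, 4, 8, -4]
R4 ← R4 − (8)·R1: [0, -2, 11, 22, -17]
R5 ← R5 + (8)·R1: [0, -4, -11, -20, 20]
R3 ← R3 + (4/3)·R2: [0, 0, 8, 16, -40/3]
R4 ← R4 + (2/3)·R2: [0, 0, 13, 26, -65/3]
R5 ← R5 + (4/3)·R2: [0, 0, -7, -12, 32/3]
R4 ← R4 − (13/8)·R3: [0, 0, 0, 0, 0]
R5 ← R5 + (7/8)·R3: [0, 0, 0, 2, -1]
Swap R4 ↔ R5
4 nonzero rows, so rank(B) = 4.
B has 5 columns; by rank–nullity, nullity = 5 − 4 = 1.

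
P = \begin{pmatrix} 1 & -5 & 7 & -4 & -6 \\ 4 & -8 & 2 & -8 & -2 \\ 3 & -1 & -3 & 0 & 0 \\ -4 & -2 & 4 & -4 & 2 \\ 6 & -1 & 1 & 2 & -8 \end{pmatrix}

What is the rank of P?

4

Row reduce to echelon form.
R2 ← R2 − (4)·R1: [0, 12, -26, 8, 22]
R3 ← R3 − (3)·R1: [0, 14, -24, 12, 18]
R4 ← R4 + (4)·R1: [0, -22, 32, -20, -22]
R5 ← R5 − (6)·R1: [0, 29, -41, 26, 28]
R3 ← R3 − (7/6)·R2: [0, 0, 19/3, 8/3, -23/3]
R4 ← R4 + (11/6)·R2: [0, 0, -47/3, -16/3, 55/3]
R5 ← R5 − (29/12)·R2: [0, 0, 131/6, 20/3, -151/6]
R4 ← R4 + (47/19)·R3: [0, 0, 0, 24/19, -12/19]
R5 ← R5 − (131/38)·R3: [0, 0, 0, -48/19, 24/19]
R5 ← R5 + (2)·R4: [0, 0, 0, 0, 0]
Echelon form has 4 nonzero rows, so rank(P) = 4.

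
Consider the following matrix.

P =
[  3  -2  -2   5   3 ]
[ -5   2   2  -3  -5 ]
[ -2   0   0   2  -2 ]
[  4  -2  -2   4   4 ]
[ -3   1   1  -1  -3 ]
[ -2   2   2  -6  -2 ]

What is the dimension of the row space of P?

Row reduce to echelon form.
R2 ← R2 + (5/3)·R1: [0, -4/3, -4/3, 16/3, 0]
R3 ← R3 + (2/3)·R1: [0, -4/3, -4/3, 16/3, 0]
R4 ← R4 − (4/3)·R1: [0, 2/3, 2/3, -8/3, 0]
R5 ← R5 + R1: [0, -1, -1, 4, 0]
R6 ← R6 + (2/3)·R1: [0, 2/3, 2/3, -8/3, 0]
R3 ← R3 − R2: [0, 0, 0, 0, 0]
R4 ← R4 + (1/2)·R2: [0, 0, 0, 0, 0]
R5 ← R5 − (3/4)·R2: [0, 0, 0, 0, 0]
R6 ← R6 + (1/2)·R2: [0, 0, 0, 0, 0]
Echelon form has 2 nonzero rows, so rank(P) = 2.
The row space has dimension equal to the rank: 2.

2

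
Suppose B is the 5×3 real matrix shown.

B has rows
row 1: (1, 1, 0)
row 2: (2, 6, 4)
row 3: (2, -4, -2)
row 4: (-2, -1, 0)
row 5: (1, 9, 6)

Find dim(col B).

Row reduce to echelon form.
R2 ← R2 − (2)·R1: [0, 4, 4]
R3 ← R3 − (2)·R1: [0, -6, -2]
R4 ← R4 + (2)·R1: [0, 1, 0]
R5 ← R5 − R1: [0, 8, 6]
R3 ← R3 + (3/2)·R2: [0, 0, 4]
R4 ← R4 − (1/4)·R2: [0, 0, -1]
R5 ← R5 − (2)·R2: [0, 0, -2]
R4 ← R4 + (1/4)·R3: [0, 0, 0]
R5 ← R5 + (1/2)·R3: [0, 0, 0]
Echelon form has 3 nonzero rows, so rank(B) = 3.
The column space has dimension equal to the rank: 3.

3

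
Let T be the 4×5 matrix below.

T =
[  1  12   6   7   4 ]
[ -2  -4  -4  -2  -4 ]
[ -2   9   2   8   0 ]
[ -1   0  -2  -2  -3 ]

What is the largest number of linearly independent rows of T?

3

Row reduce to echelon form.
R2 ← R2 + (2)·R1: [0, 20, 8, 12, 4]
R3 ← R3 + (2)·R1: [0, 33, 14, 22, 8]
R4 ← R4 + R1: [0, 12, 4, 5, 1]
R3 ← R3 − (33/20)·R2: [0, 0, 4/5, 11/5, 7/5]
R4 ← R4 − (3/5)·R2: [0, 0, -4/5, -11/5, -7/5]
R4 ← R4 + R3: [0, 0, 0, 0, 0]
Echelon form has 3 nonzero rows, so rank(T) = 3.
The rank gives the maximum number of linearly independent rows: 3.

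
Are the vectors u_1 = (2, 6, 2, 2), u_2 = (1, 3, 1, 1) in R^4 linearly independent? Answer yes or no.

no

Form the matrix with these vectors as rows and row reduce.
R2 ← R2 − (1/2)·R1: [0, 0, 0, 0]
1 nonzero row, so the 2 vectors span a space of dimension 1.
Since 1 < 2, the vectors are linearly dependent.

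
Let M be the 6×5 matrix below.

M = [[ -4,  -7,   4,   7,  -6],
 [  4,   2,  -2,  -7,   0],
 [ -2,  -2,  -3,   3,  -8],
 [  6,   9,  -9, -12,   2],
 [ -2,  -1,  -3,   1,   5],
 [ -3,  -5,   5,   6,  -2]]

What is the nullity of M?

Row reduce to echelon form.
R2 ← R2 + R1: [0, -5, 2, 0, -6]
R3 ← R3 − (1/2)·R1: [0, 3/2, -5, -1/2, -5]
R4 ← R4 + (3/2)·R1: [0, -3/2, -3, -3/2, -7]
R5 ← R5 − (1/2)·R1: [0, 5/2, -5, -5/2, 8]
R6 ← R6 − (3/4)·R1: [0, 1/4, 2, 3/4, 5/2]
R3 ← R3 + (3/10)·R2: [0, 0, -22/5, -1/2, -34/5]
R4 ← R4 − (3/10)·R2: [0, 0, -18/5, -3/2, -26/5]
R5 ← R5 + (1/2)·R2: [0, 0, -4, -5/2, 5]
R6 ← R6 + (1/20)·R2: [0, 0, 21/10, 3/4, 11/5]
R4 ← R4 − (9/11)·R3: [0, 0, 0, -12/11, 4/11]
R5 ← R5 − (10/11)·R3: [0, 0, 0, -45/22, 123/11]
R6 ← R6 + (21/44)·R3: [0, 0, 0, 45/88, -23/22]
R5 ← R5 − (15/8)·R4: [0, 0, 0, 0, 21/2]
R6 ← R6 + (15/32)·R4: [0, 0, 0, 0, -7/8]
R6 ← R6 + (1/12)·R5: [0, 0, 0, 0, 0]
5 nonzero rows, so rank(M) = 5.
M has 5 columns; by rank–nullity, nullity = 5 − 5 = 0.

0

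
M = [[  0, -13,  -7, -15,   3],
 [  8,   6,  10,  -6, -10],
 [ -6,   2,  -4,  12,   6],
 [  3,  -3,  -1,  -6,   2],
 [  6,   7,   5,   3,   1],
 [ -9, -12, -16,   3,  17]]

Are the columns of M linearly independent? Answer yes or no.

no

Row reduce M to echelon form.
Swap R1 ↔ R2
R3 ← R3 + (3/4)·R1: [0, 13/2, 7/2, 15/2, -3/2]
R4 ← R4 − (3/8)·R1: [0, -21/4, -19/4, -15/4, 23/4]
R5 ← R5 − (3/4)·R1: [0, 5/2, -5/2, 15/2, 17/2]
R6 ← R6 + (9/8)·R1: [0, -21/4, -19/4, -15/4, 23/4]
R3 ← R3 + (1/2)·R2: [0, 0, 0, 0, 0]
R4 ← R4 − (21/52)·R2: [0, 0, -25/13, 30/13, 59/13]
R5 ← R5 + (5/26)·R2: [0, 0, -50/13, 60/13, 118/13]
R6 ← R6 − (21/52)·R2: [0, 0, -25/13, 30/13, 59/13]
Swap R3 ↔ R4
R5 ← R5 − (2)·R3: [0, 0, 0, 0, 0]
R6 ← R6 − R3: [0, 0, 0, 0, 0]
3 pivots among 5 columns.
Only 3 < 5 pivot columns, so the columns are linearly dependent.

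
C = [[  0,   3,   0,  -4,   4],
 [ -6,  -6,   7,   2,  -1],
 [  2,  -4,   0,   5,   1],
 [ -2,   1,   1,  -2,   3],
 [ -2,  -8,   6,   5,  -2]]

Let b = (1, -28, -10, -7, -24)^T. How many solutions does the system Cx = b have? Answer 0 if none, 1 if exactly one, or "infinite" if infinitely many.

infinite

Row reduce the augmented matrix [C | b].
Swap R1 ↔ R2
R3 ← R3 + (1/3)·R1: [0, -6, 7/3, 17/3, 2/3, -58/3]
R4 ← R4 − (1/3)·R1: [0, 3, -4/3, -8/3, 10/3, 7/3]
R5 ← R5 − (1/3)·R1: [0, -6, 11/3, 13/3, -5/3, -44/3]
R3 ← R3 + (2)·R2: [0, 0, 7/3, -7/3, 26/3, -52/3]
R4 ← R4 − R2: [0, 0, -4/3, 4/3, -2/3, 4/3]
R5 ← R5 + (2)·R2: [0, 0, 11/3, -11/3, 19/3, -38/3]
R4 ← R4 + (4/7)·R3: [0, 0, 0, 0, 30/7, -60/7]
R5 ← R5 − (11/7)·R3: [0, 0, 0, 0, -51/7, 102/7]
R5 ← R5 + (17/10)·R4: [0, 0, 0, 0, 0, 0]
The echelon form has 4 nonzero rows, and every pivot lies in the first 5 columns, so rank(C) = rank([C|b]) = 4.
The system is consistent.
rank = 4 < 5 unknowns, so there are infinitely many solutions.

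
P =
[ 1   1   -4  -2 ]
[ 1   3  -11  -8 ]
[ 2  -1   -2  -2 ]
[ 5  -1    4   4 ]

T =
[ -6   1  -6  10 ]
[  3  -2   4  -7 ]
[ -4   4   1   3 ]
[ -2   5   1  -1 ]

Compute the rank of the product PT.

4

First compute PT:
[[ 17, -27,  -8,  -7],
 [ 63, -89, -13, -36],
 [ -3, -14, -20,  23],
 [-57,  43, -26,  65]]
Now row reduce the product.
R2 ← R2 − (63/17)·R1: [0, 188/17, 283/17, -171/17]
R3 ← R3 + (3/17)·R1: [0, -319/17, -364/17, 370/17]
R4 ← R4 + (57/17)·R1: [0, -808/17, -898/17, 706/17]
R3 ← R3 + (319/188)·R2: [0, 0, 1285/188, 883/188]
R4 ← R4 + (202/47)·R2: [0, 0, 880/47, -80/47]
R4 ← R4 − (704/257)·R3: [0, 0, 0, -3744/257]
4 nonzero rows, so rank(PT) = 4.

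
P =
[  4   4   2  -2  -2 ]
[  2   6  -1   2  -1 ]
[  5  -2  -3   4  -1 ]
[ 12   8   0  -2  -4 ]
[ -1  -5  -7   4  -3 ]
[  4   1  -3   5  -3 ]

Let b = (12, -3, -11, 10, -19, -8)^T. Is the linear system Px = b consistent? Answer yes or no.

Row reduce the augmented matrix [P | b].
R2 ← R2 − (1/2)·R1: [0, 4, -2, 3, 0, -9]
R3 ← R3 − (5/4)·R1: [0, -7, -11/2, 13/2, 3/2, -26]
R4 ← R4 − (3)·R1: [0, -4, -6, 4, 2, -26]
R5 ← R5 + (1/4)·R1: [0, -4, -13/2, 7/2, -7/2, -16]
R6 ← R6 − R1: [0, -3, -5, 7, -1, -20]
R3 ← R3 + (7/4)·R2: [0, 0, -9, 47/4, 3/2, -167/4]
R4 ← R4 + R2: [0, 0, -8, 7, 2, -35]
R5 ← R5 + R2: [0, 0, -17/2, 13/2, -7/2, -25]
R6 ← R6 + (3/4)·R2: [0, 0, -13/2, 37/4, -1, -107/4]
R4 ← R4 − (8/9)·R3: [0, 0, 0, -31/9, 2/3, 19/9]
R5 ← R5 − (17/18)·R3: [0, 0, 0, -331/72, -59/12, 1039/72]
R6 ← R6 − (13/18)·R3: [0, 0, 0, 55/72, -25/12, 245/72]
R5 ← R5 − (331/248)·R4: [0, 0, 0, 0, -180/31, 360/31]
R6 ← R6 + (55/248)·R4: [0, 0, 0, 0, -60/31, 120/31]
R6 ← R6 − (1/3)·R5: [0, 0, 0, 0, 0, 0]
The echelon form has 5 nonzero rows, and every pivot lies in the first 5 columns, so rank(P) = rank([P|b]) = 5.
The system is consistent.

yes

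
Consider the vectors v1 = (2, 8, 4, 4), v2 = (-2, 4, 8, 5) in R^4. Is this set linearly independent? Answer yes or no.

yes

Form the matrix with these vectors as rows and row reduce.
R2 ← R2 + R1: [0, 12, 12, 9]
2 nonzero rows, so the 2 vectors span a space of dimension 2.
Since 2 = 2, the vectors are linearly independent.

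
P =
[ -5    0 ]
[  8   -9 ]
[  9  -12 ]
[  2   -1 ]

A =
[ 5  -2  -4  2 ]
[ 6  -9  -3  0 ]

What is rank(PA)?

First compute PA:
[[-25,  10,  20, -10],
 [-14,  65,  -5,  16],
 [-27,  90,   0,  18],
 [  4,   5,  -5,   4]]
Now row reduce the product.
R2 ← R2 − (14/25)·R1: [0, 297/5, -81/5, 108/5]
R3 ← R3 − (27/25)·R1: [0, 396/5, -108/5, 144/5]
R4 ← R4 + (4/25)·R1: [0, 33/5, -9/5, 12/5]
R3 ← R3 − (4/3)·R2: [0, 0, 0, 0]
R4 ← R4 − (1/9)·R2: [0, 0, 0, 0]
2 nonzero rows, so rank(PA) = 2.

2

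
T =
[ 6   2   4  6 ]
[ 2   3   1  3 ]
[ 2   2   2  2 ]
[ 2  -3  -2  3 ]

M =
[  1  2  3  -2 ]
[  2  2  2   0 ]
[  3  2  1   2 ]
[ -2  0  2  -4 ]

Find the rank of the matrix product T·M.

2

First compute TM:
[[ 10,  24,  38, -28],
 [  5,  12,  19, -14],
 [  8,  12,  16,  -8],
 [-16,  -6,   4, -20]]
Now row reduce the product.
R2 ← R2 − (1/2)·R1: [0, 0, 0, 0]
R3 ← R3 − (4/5)·R1: [0, -36/5, -72/5, 72/5]
R4 ← R4 + (8/5)·R1: [0, 162/5, 324/5, -324/5]
Swap R2 ↔ R3
R4 ← R4 + (9/2)·R2: [0, 0, 0, 0]
2 nonzero rows, so rank(TM) = 2.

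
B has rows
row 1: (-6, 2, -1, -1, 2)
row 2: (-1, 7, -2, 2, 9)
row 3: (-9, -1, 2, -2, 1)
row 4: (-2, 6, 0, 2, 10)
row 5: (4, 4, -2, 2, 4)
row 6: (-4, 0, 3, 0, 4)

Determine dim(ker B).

2

Row reduce to echelon form.
R2 ← R2 − (1/6)·R1: [0, 20/3, -11/6, 13/6, 26/3]
R3 ← R3 − (3/2)·R1: [0, -4, 7/2, -1/2, -2]
R4 ← R4 − (1/3)·R1: [0, 16/3, 1/3, 7/3, 28/3]
R5 ← R5 + (2/3)·R1: [0, 16/3, -8/3, 4/3, 16/3]
R6 ← R6 − (2/3)·R1: [0, -4/3, 11/3, 2/3, 8/3]
R3 ← R3 + (3/5)·R2: [0, 0, 12/5, 4/5, 16/5]
R4 ← R4 − (4/5)·R2: [0, 0, 9/5, 3/5, 12/5]
R5 ← R5 − (4/5)·R2: [0, 0, -6/5, -2/5, -8/5]
R6 ← R6 + (1/5)·R2: [0, 0, 33/10, 11/10, 22/5]
R4 ← R4 − (3/4)·R3: [0, 0, 0, 0, 0]
R5 ← R5 + (1/2)·R3: [0, 0, 0, 0, 0]
R6 ← R6 − (11/8)·R3: [0, 0, 0, 0, 0]
3 nonzero rows, so rank(B) = 3.
B has 5 columns; by rank–nullity, nullity = 5 − 3 = 2.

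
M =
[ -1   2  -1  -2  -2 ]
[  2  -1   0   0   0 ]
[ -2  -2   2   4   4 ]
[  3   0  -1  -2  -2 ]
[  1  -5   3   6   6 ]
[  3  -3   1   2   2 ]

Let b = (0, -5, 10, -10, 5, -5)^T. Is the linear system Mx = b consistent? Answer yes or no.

yes

Row reduce the augmented matrix [M | b].
R2 ← R2 + (2)·R1: [0, 3, -2, -4, -4, -5]
R3 ← R3 − (2)·R1: [0, -6, 4, 8, 8, 10]
R4 ← R4 + (3)·R1: [0, 6, -4, -8, -8, -10]
R5 ← R5 + R1: [0, -3, 2, 4, 4, 5]
R6 ← R6 + (3)·R1: [0, 3, -2, -4, -4, -5]
R3 ← R3 + (2)·R2: [0, 0, 0, 0, 0, 0]
R4 ← R4 − (2)·R2: [0, 0, 0, 0, 0, 0]
R5 ← R5 + R2: [0, 0, 0, 0, 0, 0]
R6 ← R6 − R2: [0, 0, 0, 0, 0, 0]
The echelon form has 2 nonzero rows, and every pivot lies in the first 5 columns, so rank(M) = rank([M|b]) = 2.
The system is consistent.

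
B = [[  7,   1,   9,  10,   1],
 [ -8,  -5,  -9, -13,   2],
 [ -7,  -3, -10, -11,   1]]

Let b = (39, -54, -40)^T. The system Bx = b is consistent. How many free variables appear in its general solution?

2

Row reduce the augmented matrix [B | b].
R2 ← R2 + (8/7)·R1: [0, -27/7, 9/7, -11/7, 22/7, -66/7]
R3 ← R3 + R1: [0, -2, -1, -1, 2, -1]
R3 ← R3 − (14/27)·R2: [0, 0, -5/3, -5/27, 10/27, 35/9]
The echelon form has 3 nonzero rows, and every pivot lies in the first 5 columns, so rank(B) = rank([B|b]) = 3.
The system is consistent.
Free variables = (unknowns) − (rank) = 5 − 3 = 2.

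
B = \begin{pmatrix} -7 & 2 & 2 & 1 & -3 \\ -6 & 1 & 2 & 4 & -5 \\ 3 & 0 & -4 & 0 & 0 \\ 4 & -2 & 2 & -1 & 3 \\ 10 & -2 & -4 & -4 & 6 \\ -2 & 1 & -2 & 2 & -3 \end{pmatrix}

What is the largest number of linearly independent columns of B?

3

Row reduce to echelon form.
R2 ← R2 − (6/7)·R1: [0, -5/7, 2/7, 22/7, -17/7]
R3 ← R3 + (3/7)·R1: [0, 6/7, -22/7, 3/7, -9/7]
R4 ← R4 + (4/7)·R1: [0, -6/7, 22/7, -3/7, 9/7]
R5 ← R5 + (10/7)·R1: [0, 6/7, -8/7, -18/7, 12/7]
R6 ← R6 − (2/7)·R1: [0, 3/7, -18/7, 12/7, -15/7]
R3 ← R3 + (6/5)·R2: [0, 0, -14/5, 21/5, -21/5]
R4 ← R4 − (6/5)·R2: [0, 0, 14/5, -21/5, 21/5]
R5 ← R5 + (6/5)·R2: [0, 0, -4/5, 6/5, -6/5]
R6 ← R6 + (3/5)·R2: [0, 0, -12/5, 18/5, -18/5]
R4 ← R4 + R3: [0, 0, 0, 0, 0]
R5 ← R5 − (2/7)·R3: [0, 0, 0, 0, 0]
R6 ← R6 − (6/7)·R3: [0, 0, 0, 0, 0]
Echelon form has 3 nonzero rows, so rank(B) = 3.
The rank gives the maximum number of linearly independent columns: 3.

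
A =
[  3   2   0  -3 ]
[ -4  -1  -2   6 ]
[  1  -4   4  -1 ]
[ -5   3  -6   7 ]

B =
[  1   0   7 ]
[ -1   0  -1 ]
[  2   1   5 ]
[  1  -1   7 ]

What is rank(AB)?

First compute AB:
[[ -2,   3,  -2],
 [ -1,  -8,   5],
 [ 12,   5,  24],
 [-13, -13, -19]]
Now row reduce the product.
R2 ← R2 − (1/2)·R1: [0, -19/2, 6]
R3 ← R3 + (6)·R1: [0, 23, 12]
R4 ← R4 − (13/2)·R1: [0, -65/2, -6]
R3 ← R3 + (46/19)·R2: [0, 0, 504/19]
R4 ← R4 − (65/19)·R2: [0, 0, -504/19]
R4 ← R4 + R3: [0, 0, 0]
3 nonzero rows, so rank(AB) = 3.

3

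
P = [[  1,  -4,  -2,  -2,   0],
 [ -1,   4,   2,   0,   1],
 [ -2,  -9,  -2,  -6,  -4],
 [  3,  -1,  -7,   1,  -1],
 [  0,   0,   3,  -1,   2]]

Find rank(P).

5

Row reduce to echelon form.
R2 ← R2 + R1: [0, 0, 0, -2, 1]
R3 ← R3 + (2)·R1: [0, -17, -6, -10, -4]
R4 ← R4 − (3)·R1: [0, 11, -1, 7, -1]
Swap R2 ↔ R3
R4 ← R4 + (11/17)·R2: [0, 0, -83/17, 9/17, -61/17]
Swap R3 ↔ R4
R5 ← R5 + (51/83)·R3: [0, 0, 0, -56/83, -17/83]
R5 ← R5 − (28/83)·R4: [0, 0, 0, 0, -45/83]
Echelon form has 5 nonzero rows, so rank(P) = 5.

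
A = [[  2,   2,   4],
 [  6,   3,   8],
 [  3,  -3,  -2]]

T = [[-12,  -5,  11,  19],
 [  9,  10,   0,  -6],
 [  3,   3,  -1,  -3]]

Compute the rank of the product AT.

First compute AT:
[[  6,  22,  18,  14],
 [-21,  24,  58,  72],
 [-69, -51,  35,  81]]
Now row reduce the product.
R2 ← R2 + (7/2)·R1: [0, 101, 121, 121]
R3 ← R3 + (23/2)·R1: [0, 202, 242, 242]
R3 ← R3 − (2)·R2: [0, 0, 0, 0]
2 nonzero rows, so rank(AT) = 2.

2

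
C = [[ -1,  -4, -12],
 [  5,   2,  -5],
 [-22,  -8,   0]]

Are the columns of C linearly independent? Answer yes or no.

Row reduce C to echelon form.
R2 ← R2 + (5)·R1: [0, -18, -65]
R3 ← R3 − (22)·R1: [0, 80, 264]
R3 ← R3 + (40/9)·R2: [0, 0, -224/9]
3 pivots among 3 columns.
Every column is a pivot column, so the columns are linearly independent.

yes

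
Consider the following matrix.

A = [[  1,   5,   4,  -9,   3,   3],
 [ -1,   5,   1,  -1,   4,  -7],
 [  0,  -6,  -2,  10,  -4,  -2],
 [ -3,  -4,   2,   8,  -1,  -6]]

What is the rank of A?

4

Row reduce to echelon form.
R2 ← R2 + R1: [0, 10, 5, -10, 7, -4]
R4 ← R4 + (3)·R1: [0, 11, 14, -19, 8, 3]
R3 ← R3 + (3/5)·R2: [0, 0, 1, 4, 1/5, -22/5]
R4 ← R4 − (11/10)·R2: [0, 0, 17/2, -8, 3/10, 37/5]
R4 ← R4 − (17/2)·R3: [0, 0, 0, -42, -7/5, 224/5]
Echelon form has 4 nonzero rows, so rank(A) = 4.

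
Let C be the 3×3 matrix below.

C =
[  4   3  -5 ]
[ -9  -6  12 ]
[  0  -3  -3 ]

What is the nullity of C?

1

Row reduce to echelon form.
R2 ← R2 + (9/4)·R1: [0, 3/4, 3/4]
R3 ← R3 + (4)·R2: [0, 0, 0]
2 nonzero rows, so rank(C) = 2.
C has 3 columns; by rank–nullity, nullity = 3 − 2 = 1.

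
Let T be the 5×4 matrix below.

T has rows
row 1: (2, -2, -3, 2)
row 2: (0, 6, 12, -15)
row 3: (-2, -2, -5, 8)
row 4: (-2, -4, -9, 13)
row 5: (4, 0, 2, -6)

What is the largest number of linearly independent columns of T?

2

Row reduce to echelon form.
R3 ← R3 + R1: [0, -4, -8, 10]
R4 ← R4 + R1: [0, -6, -12, 15]
R5 ← R5 − (2)·R1: [0, 4, 8, -10]
R3 ← R3 + (2/3)·R2: [0, 0, 0, 0]
R4 ← R4 + R2: [0, 0, 0, 0]
R5 ← R5 − (2/3)·R2: [0, 0, 0, 0]
Echelon form has 2 nonzero rows, so rank(T) = 2.
The rank gives the maximum number of linearly independent columns: 2.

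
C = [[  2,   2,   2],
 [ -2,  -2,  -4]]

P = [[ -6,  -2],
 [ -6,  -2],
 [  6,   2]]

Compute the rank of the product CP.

1

First compute CP:
[[-12,  -4],
 [  0,   0]]
Now row reduce the product.
1 nonzero row, so rank(CP) = 1.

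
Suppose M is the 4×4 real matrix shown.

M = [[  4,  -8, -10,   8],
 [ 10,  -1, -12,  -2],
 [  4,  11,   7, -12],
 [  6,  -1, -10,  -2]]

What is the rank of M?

Row reduce to echelon form.
R2 ← R2 − (5/2)·R1: [0, 19, 13, -22]
R3 ← R3 − R1: [0, 19, 17, -20]
R4 ← R4 − (3/2)·R1: [0, 11, 5, -14]
R3 ← R3 − R2: [0, 0, 4, 2]
R4 ← R4 − (11/19)·R2: [0, 0, -48/19, -24/19]
R4 ← R4 + (12/19)·R3: [0, 0, 0, 0]
Echelon form has 3 nonzero rows, so rank(M) = 3.

3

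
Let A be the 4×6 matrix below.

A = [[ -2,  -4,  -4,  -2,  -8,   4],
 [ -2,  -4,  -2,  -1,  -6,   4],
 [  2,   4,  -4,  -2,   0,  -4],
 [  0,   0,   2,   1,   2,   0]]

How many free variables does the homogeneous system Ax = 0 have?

Row reduce to echelon form.
R2 ← R2 − R1: [0, 0, 2, 1, 2, 0]
R3 ← R3 + R1: [0, 0, -8, -4, -8, 0]
R3 ← R3 + (4)·R2: [0, 0, 0, 0, 0, 0]
R4 ← R4 − R2: [0, 0, 0, 0, 0, 0]
2 nonzero rows, so rank(A) = 2.
A has 6 columns; by rank–nullity, nullity = 6 − 2 = 4.

4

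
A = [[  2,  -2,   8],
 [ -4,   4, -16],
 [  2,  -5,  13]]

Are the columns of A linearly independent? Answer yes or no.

Row reduce A to echelon form.
R2 ← R2 + (2)·R1: [0, 0, 0]
R3 ← R3 − R1: [0, -3, 5]
Swap R2 ↔ R3
2 pivots among 3 columns.
Only 2 < 3 pivot columns, so the columns are linearly dependent.

no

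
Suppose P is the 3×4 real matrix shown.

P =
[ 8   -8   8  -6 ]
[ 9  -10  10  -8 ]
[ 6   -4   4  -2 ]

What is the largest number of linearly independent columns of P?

2

Row reduce to echelon form.
R2 ← R2 − (9/8)·R1: [0, -1, 1, -5/4]
R3 ← R3 − (3/4)·R1: [0, 2, -2, 5/2]
R3 ← R3 + (2)·R2: [0, 0, 0, 0]
Echelon form has 2 nonzero rows, so rank(P) = 2.
The rank gives the maximum number of linearly independent columns: 2.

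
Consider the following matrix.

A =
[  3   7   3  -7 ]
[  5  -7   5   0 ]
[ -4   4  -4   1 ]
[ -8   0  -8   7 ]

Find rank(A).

2

Row reduce to echelon form.
R2 ← R2 − (5/3)·R1: [0, -56/3, 0, 35/3]
R3 ← R3 + (4/3)·R1: [0, 40/3, 0, -25/3]
R4 ← R4 + (8/3)·R1: [0, 56/3, 0, -35/3]
R3 ← R3 + (5/7)·R2: [0, 0, 0, 0]
R4 ← R4 + R2: [0, 0, 0, 0]
Echelon form has 2 nonzero rows, so rank(A) = 2.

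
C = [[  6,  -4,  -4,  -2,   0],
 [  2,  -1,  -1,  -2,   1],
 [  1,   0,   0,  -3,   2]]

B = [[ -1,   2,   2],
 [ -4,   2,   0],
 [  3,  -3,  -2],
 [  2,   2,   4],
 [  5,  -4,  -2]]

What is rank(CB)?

First compute CB:
[[ -6,  12,  12],
 [  0,  -3,  -4],
 [  3, -12, -14]]
Now row reduce the product.
R3 ← R3 + (1/2)·R1: [0, -6, -8]
R3 ← R3 − (2)·R2: [0, 0, 0]
2 nonzero rows, so rank(CB) = 2.

2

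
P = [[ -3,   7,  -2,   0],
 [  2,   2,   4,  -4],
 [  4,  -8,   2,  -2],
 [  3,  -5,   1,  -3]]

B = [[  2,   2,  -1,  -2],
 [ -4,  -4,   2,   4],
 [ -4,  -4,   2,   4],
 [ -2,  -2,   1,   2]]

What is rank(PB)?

1

First compute PB:
[[-26, -26,  13,  26],
 [-12, -12,   6,  12],
 [ 36,  36, -18, -36],
 [ 28,  28, -14, -28]]
Now row reduce the product.
R2 ← R2 − (6/13)·R1: [0, 0, 0, 0]
R3 ← R3 + (18/13)·R1: [0, 0, 0, 0]
R4 ← R4 + (14/13)·R1: [0, 0, 0, 0]
1 nonzero row, so rank(PB) = 1.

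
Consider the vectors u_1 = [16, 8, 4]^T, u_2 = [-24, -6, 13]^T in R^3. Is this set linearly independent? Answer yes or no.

Form the matrix with these vectors as rows and row reduce.
R2 ← R2 + (3/2)·R1: [0, 6, 19]
2 nonzero rows, so the 2 vectors span a space of dimension 2.
Since 2 = 2, the vectors are linearly independent.

yes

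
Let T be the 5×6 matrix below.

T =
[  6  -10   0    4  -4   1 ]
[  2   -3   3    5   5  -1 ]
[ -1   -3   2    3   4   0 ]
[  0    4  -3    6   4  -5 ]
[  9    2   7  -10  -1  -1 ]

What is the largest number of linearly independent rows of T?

5

Row reduce to echelon form.
R2 ← R2 − (1/3)·R1: [0, 1/3, 3, 11/3, 19/3, -4/3]
R3 ← R3 + (1/6)·R1: [0, -14/3, 2, 11/3, 10/3, 1/6]
R5 ← R5 − (3/2)·R1: [0, 17, 7, -16, 5, -5/2]
R3 ← R3 + (14)·R2: [0, 0, 44, 55, 92, -37/2]
R4 ← R4 − (12)·R2: [0, 0, -39, -38, -72, 11]
R5 ← R5 − (51)·R2: [0, 0, -146, -203, -318, 131/2]
R4 ← R4 + (39/44)·R3: [0, 0, 0, 43/4, 105/11, -475/88]
R5 ← R5 + (73/22)·R3: [0, 0, 0, -41/2, -140/11, 181/44]
R5 ← R5 + (82/43)·R4: [0, 0, 0, 0, 2590/473, -2923/473]
Echelon form has 5 nonzero rows, so rank(T) = 5.
The rank gives the maximum number of linearly independent rows: 5.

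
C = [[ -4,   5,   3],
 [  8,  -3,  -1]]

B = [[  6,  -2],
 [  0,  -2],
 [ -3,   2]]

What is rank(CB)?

First compute CB:
[[-33,   4],
 [ 51, -12]]
Now row reduce the product.
R2 ← R2 + (17/11)·R1: [0, -64/11]
2 nonzero rows, so rank(CB) = 2.

2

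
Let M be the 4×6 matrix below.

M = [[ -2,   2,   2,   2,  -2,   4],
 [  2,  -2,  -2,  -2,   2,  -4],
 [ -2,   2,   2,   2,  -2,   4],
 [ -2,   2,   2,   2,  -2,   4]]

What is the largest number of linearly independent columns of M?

1

Row reduce to echelon form.
R2 ← R2 + R1: [0, 0, 0, 0, 0, 0]
R3 ← R3 − R1: [0, 0, 0, 0, 0, 0]
R4 ← R4 − R1: [0, 0, 0, 0, 0, 0]
Echelon form has 1 nonzero row, so rank(M) = 1.
The rank gives the maximum number of linearly independent columns: 1.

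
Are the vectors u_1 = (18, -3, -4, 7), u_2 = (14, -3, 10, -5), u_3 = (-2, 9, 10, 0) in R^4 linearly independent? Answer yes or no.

yes

Form the matrix with these vectors as rows and row reduce.
R2 ← R2 − (7/9)·R1: [0, -2/3, 118/9, -94/9]
R3 ← R3 + (1/9)·R1: [0, 26/3, 86/9, 7/9]
R3 ← R3 + (13)·R2: [0, 0, 180, -135]
3 nonzero rows, so the 3 vectors span a space of dimension 3.
Since 3 = 3, the vectors are linearly independent.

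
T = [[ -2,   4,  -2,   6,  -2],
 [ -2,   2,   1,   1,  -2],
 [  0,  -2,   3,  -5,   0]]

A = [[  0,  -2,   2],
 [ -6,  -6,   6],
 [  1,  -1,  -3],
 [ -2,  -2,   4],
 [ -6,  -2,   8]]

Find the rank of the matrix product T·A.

2

First compute TA:
[[-26, -26,  34],
 [ -1,  -7,  -7],
 [ 25,  19, -41]]
Now row reduce the product.
R2 ← R2 − (1/26)·R1: [0, -6, -108/13]
R3 ← R3 + (25/26)·R1: [0, -6, -108/13]
R3 ← R3 − R2: [0, 0, 0]
2 nonzero rows, so rank(TA) = 2.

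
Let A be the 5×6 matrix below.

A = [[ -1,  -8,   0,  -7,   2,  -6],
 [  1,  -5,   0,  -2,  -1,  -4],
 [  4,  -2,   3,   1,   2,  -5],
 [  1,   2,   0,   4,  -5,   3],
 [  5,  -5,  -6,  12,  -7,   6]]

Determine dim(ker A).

Row reduce to echelon form.
R2 ← R2 + R1: [0, -13, 0, -9, 1, -10]
R3 ← R3 + (4)·R1: [0, -34, 3, -27, 10, -29]
R4 ← R4 + R1: [0, -6, 0, -3, -3, -3]
R5 ← R5 + (5)·R1: [0, -45, -6, -23, 3, -24]
R3 ← R3 − (34/13)·R2: [0, 0, 3, -45/13, 96/13, -37/13]
R4 ← R4 − (6/13)·R2: [0, 0, 0, 15/13, -45/13, 21/13]
R5 ← R5 − (45/13)·R2: [0, 0, -6, 106/13, -6/13, 138/13]
R5 ← R5 + (2)·R3: [0, 0, 0, 16/13, 186/13, 64/13]
R5 ← R5 − (16/15)·R4: [0, 0, 0, 0, 18, 16/5]
5 nonzero rows, so rank(A) = 5.
A has 6 columns; by rank–nullity, nullity = 6 − 5 = 1.

1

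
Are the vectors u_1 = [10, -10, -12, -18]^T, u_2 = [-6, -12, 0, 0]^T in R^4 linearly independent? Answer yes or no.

yes

Form the matrix with these vectors as rows and row reduce.
R2 ← R2 + (3/5)·R1: [0, -18, -36/5, -54/5]
2 nonzero rows, so the 2 vectors span a space of dimension 2.
Since 2 = 2, the vectors are linearly independent.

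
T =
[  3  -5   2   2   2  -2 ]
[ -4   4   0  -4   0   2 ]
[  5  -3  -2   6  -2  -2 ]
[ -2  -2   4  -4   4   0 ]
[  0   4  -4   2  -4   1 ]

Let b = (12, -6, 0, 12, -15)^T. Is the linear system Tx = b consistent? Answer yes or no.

yes

Row reduce the augmented matrix [T | b].
R2 ← R2 + (4/3)·R1: [0, -8/3, 8/3, -4/3, 8/3, -2/3, 10]
R3 ← R3 − (5/3)·R1: [0, 16/3, -16/3, 8/3, -16/3, 4/3, -20]
R4 ← R4 + (2/3)·R1: [0, -16/3, 16/3, -8/3, 16/3, -4/3, 20]
R3 ← R3 + (2)·R2: [0, 0, 0, 0, 0, 0, 0]
R4 ← R4 − (2)·R2: [0, 0, 0, 0, 0, 0, 0]
R5 ← R5 + (3/2)·R2: [0, 0, 0, 0, 0, 0, 0]
The echelon form has 2 nonzero rows, and every pivot lies in the first 6 columns, so rank(T) = rank([T|b]) = 2.
The system is consistent.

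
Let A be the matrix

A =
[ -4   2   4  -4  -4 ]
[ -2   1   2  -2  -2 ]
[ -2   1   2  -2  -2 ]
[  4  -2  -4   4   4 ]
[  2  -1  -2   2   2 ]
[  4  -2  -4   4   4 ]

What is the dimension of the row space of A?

Row reduce to echelon form.
R2 ← R2 − (1/2)·R1: [0, 0, 0, 0, 0]
R3 ← R3 − (1/2)·R1: [0, 0, 0, 0, 0]
R4 ← R4 + R1: [0, 0, 0, 0, 0]
R5 ← R5 + (1/2)·R1: [0, 0, 0, 0, 0]
R6 ← R6 + R1: [0, 0, 0, 0, 0]
Echelon form has 1 nonzero row, so rank(A) = 1.
The row space has dimension equal to the rank: 1.

1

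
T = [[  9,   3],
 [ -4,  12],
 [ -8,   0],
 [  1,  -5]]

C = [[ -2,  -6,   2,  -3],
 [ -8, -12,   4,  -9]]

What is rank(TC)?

First compute TC:
[[-42, -90,  30, -54],
 [-88, -120,  40, -96],
 [ 16,  48, -16,  24],
 [ 38,  54, -18,  42]]
Now row reduce the product.
R2 ← R2 − (44/21)·R1: [0, 480/7, -160/7, 120/7]
R3 ← R3 + (8/21)·R1: [0, 96/7, -32/7, 24/7]
R4 ← R4 + (19/21)·R1: [0, -192/7, 64/7, -48/7]
R3 ← R3 − (1/5)·R2: [0, 0, 0, 0]
R4 ← R4 + (2/5)·R2: [0, 0, 0, 0]
2 nonzero rows, so rank(TC) = 2.

2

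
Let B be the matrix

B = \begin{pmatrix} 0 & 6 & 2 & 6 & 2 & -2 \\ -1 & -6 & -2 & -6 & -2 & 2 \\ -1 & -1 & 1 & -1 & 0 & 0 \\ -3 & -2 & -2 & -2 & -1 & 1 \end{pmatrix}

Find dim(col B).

Row reduce to echelon form.
Swap R1 ↔ R2
R3 ← R3 − R1: [0, 5, 3, 5, 2, -2]
R4 ← R4 − (3)·R1: [0, 16, 4, 16, 5, -5]
R3 ← R3 − (5/6)·R2: [0, 0, 4/3, 0, 1/3, -1/3]
R4 ← R4 − (8/3)·R2: [0, 0, -4/3, 0, -1/3, 1/3]
R4 ← R4 + R3: [0, 0, 0, 0, 0, 0]
Echelon form has 3 nonzero rows, so rank(B) = 3.
The column space has dimension equal to the rank: 3.

3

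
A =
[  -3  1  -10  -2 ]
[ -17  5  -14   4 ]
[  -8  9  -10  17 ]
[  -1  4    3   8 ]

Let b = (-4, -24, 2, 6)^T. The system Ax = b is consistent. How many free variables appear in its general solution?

0

Row reduce the augmented matrix [A | b].
R2 ← R2 − (17/3)·R1: [0, -2/3, 128/3, 46/3, -4/3]
R3 ← R3 − (8/3)·R1: [0, 19/3, 50/3, 67/3, 38/3]
R4 ← R4 − (1/3)·R1: [0, 11/3, 19/3, 26/3, 22/3]
R3 ← R3 + (19/2)·R2: [0, 0, 422, 168, 0]
R4 ← R4 + (11/2)·R2: [0, 0, 241, 93, 0]
R4 ← R4 − (241/422)·R3: [0, 0, 0, -621/211, 0]
The echelon form has 4 nonzero rows, and every pivot lies in the first 4 columns, so rank(A) = rank([A|b]) = 4.
The system is consistent.
Free variables = (unknowns) − (rank) = 4 − 4 = 0.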